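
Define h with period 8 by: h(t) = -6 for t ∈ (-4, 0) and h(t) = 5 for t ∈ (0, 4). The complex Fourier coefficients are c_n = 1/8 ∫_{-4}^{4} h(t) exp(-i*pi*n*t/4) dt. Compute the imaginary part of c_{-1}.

11/pi

Since h is real-valued, Im(c_{-1}) = -1/8 ∫_{-4}^{4} h(t) sin(-pi*t/4) dt = b_{1}/2.
Split the integral at the breakpoints.
Directly, an antiderivative of (-6) sin(-pi*t/4) is -24*cos(pi*t/4)/pi; evaluating from -4 to 0: ∫_{-4}^{0} (-6) sin(-pi*t/4) dt = (-24/pi) - (24/pi) = -48/pi.
Directly, an antiderivative of (5) sin(-pi*t/4) is 20*cos(pi*t/4)/pi; evaluating from 0 to 4: ∫_{0}^{4} (5) sin(-pi*t/4) dt = (-20/pi) - (20/pi) = -40/pi.
So ∫_{-4}^{4} h(t) sin(-pi*t/4) dt = -88/pi.
Hence Im(c_{-1}) = (-1/8)·(-88/pi) = 11/pi.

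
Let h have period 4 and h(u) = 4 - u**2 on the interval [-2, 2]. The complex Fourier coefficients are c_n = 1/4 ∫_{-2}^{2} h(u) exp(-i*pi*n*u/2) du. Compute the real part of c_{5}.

Since h is real-valued, Re(c_{5}) = 1/4 ∫_{-2}^{2} h(u) cos(5*pi*u/2) du = a_{5}/2.
h is even and cos(5*pi*u/2) is even, so the integrand is even: ∫_{-2}^{2} h(u) cos(5*pi*u/2) du = 2∫_0^{2} h(u) cos(5*pi*u/2) du.
Integrating by parts twice (tabular method), an antiderivative of (4 - u**2) cos(5*pi*u/2) is -2*u**2*sin(5*pi*u/2)/(5*pi) - 8*u*cos(5*pi*u/2)/(25*pi**2) + 16*sin(5*pi*u/2)/(125*pi**3) + 8*sin(5*pi*u/2)/(5*pi); evaluating from 0 to 2: ∫_{0}^{2} (4 - u**2) cos(5*pi*u/2) du = (16/(25*pi**2)) - (0) = 16/(25*pi**2).
So ∫_{-2}^{2} h(u) cos(5*pi*u/2) du = 32/(25*pi**2).
Hence Re(c_{5}) = (1/4)·(32/(25*pi**2)) = 8/(25*pi**2).

8/(25*pi**2)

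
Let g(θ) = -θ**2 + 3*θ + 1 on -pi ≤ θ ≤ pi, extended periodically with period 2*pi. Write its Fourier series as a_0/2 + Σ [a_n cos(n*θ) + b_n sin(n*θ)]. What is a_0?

2 - 2*pi**2/3

a_0 = 1/pi ∫_{-pi}^{pi} g(θ) dθ = 1/pi · (2*pi*(3 - pi**2)/3) = 2 - 2*pi**2/3.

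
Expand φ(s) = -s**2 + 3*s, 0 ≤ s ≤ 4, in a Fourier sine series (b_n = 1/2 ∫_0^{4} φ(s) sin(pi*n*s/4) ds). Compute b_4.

2/pi

b_4 = 1/2 ∫_0^{4} (-s**2 + 3*s) sin(pi*s) ds.
Integrating by parts twice (tabular method), an antiderivative of (-s**2 + 3*s) sin(pi*s) is s**2*cos(pi*s)/pi - 2*s*sin(pi*s)/pi**2 - 3*s*cos(pi*s)/pi + 3*sin(pi*s)/pi**2 - 2*cos(pi*s)/pi**3; evaluating from 0 to 4: ∫_{0}^{4} (-s**2 + 3*s) sin(pi*s) ds = (-2/pi**3 + 4/pi) - (-2/pi**3) = 4/pi.
Hence b_4 = (1/2)·(4/pi) = 2/pi.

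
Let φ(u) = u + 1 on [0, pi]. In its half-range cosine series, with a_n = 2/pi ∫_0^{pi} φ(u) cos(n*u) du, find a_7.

-4/(49*pi)

a_7 = 2/pi ∫_0^{pi} (u + 1) cos(7*u) du.
Integrating by parts (boundary term plus one more integral), an antiderivative of (u + 1) cos(7*u) is u*sin(7*u)/7 + sin(7*u)/7 + cos(7*u)/49; evaluating from 0 to pi: ∫_{0}^{pi} (u + 1) cos(7*u) du = (-1/49) - (1/49) = -2/49.
Hence a_7 = (2/pi)·(-2/49) = -4/(49*pi).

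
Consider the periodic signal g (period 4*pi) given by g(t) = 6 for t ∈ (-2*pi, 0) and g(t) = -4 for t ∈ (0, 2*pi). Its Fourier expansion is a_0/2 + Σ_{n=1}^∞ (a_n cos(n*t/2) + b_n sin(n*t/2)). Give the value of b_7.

-20/(7*pi)

b_7 = (1/(2*pi)) ∫_{-2*pi}^{2*pi} g(t) sin(7*t/2) dt.
Split the integral at the breakpoints.
Directly, an antiderivative of (6) sin(7*t/2) is -12*cos(7*t/2)/7; evaluating from -2*pi to 0: ∫_{-2*pi}^{0} (6) sin(7*t/2) dt = (-12/7) - (12/7) = -24/7.
Directly, an antiderivative of (-4) sin(7*t/2) is 8*cos(7*t/2)/7; evaluating from 0 to 2*pi: ∫_{0}^{2*pi} (-4) sin(7*t/2) dt = (-8/7) - (8/7) = -16/7.
Summing the pieces and multiplying by (1/(2*pi)) gives b_7 = -20/(7*pi).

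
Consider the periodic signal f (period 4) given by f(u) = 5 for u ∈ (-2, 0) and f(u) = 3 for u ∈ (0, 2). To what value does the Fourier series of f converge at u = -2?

At u = -2 the one-sided limits are f(-2^-) = 3 and f(-2^+) = 5.
By Dirichlet's theorem the series converges to their average, [(3) + (5)]/2 = 4.

4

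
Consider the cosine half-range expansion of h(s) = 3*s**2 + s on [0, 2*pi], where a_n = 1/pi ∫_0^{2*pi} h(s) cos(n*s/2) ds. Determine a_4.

3

a_4 = 1/pi ∫_0^{2*pi} (3*s**2 + s) cos(2*s) ds.
Integrating by parts twice (tabular method), an antiderivative of (3*s**2 + s) cos(2*s) is 3*s**2*sin(2*s)/2 + s*sin(2*s)/2 + 3*s*cos(2*s)/2 - 3*sin(2*s)/4 + cos(2*s)/4; evaluating from 0 to 2*pi: ∫_{0}^{2*pi} (3*s**2 + s) cos(2*s) ds = (1/4 + 3*pi) - (1/4) = 3*pi.
Hence a_4 = (1/pi)·(3*pi) = 3.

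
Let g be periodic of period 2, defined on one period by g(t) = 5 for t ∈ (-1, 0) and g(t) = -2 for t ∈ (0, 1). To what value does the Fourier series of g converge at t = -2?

t = -2 differs from t = 0 by -1 full period(s), and the series is 2-periodic.
At t = 0 the one-sided limits are g(0^-) = 5 and g(0^+) = -2.
By Dirichlet's theorem the series converges to their average, [(5) + (-2)]/2 = 3/2.

3/2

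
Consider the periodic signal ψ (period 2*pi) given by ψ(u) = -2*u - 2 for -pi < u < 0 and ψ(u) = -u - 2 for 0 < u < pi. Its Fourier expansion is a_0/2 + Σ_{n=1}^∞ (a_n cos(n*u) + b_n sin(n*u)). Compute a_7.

a_7 = 1/pi ∫_{-pi}^{pi} ψ(u) cos(7*u) du.
Split the integral at the breakpoints.
Integrating by parts (boundary term plus one more integral), an antiderivative of (-2*u - 2) cos(7*u) is -2*u*sin(7*u)/7 - 2*sin(7*u)/7 - 2*cos(7*u)/49; evaluating from -pi to 0: ∫_{-pi}^{0} (-2*u - 2) cos(7*u) du = (-2/49) - (2/49) = -4/49.
Integrating by parts (boundary term plus one more integral), an antiderivative of (-u - 2) cos(7*u) is -u*sin(7*u)/7 - 2*sin(7*u)/7 - cos(7*u)/49; evaluating from 0 to pi: ∫_{0}^{pi} (-u - 2) cos(7*u) du = (1/49) - (-1/49) = 2/49.
Summing the pieces and multiplying by (1/pi) gives a_7 = -2/(49*pi).

-2/(49*pi)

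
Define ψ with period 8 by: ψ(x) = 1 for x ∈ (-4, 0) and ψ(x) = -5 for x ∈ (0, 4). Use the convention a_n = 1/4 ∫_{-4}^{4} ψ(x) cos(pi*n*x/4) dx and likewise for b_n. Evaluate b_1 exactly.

b_1 = 1/4 ∫_{-4}^{4} ψ(x) sin(pi*x/4) dx.
Split the integral at the breakpoints.
Directly, an antiderivative of (1) sin(pi*x/4) is -4*cos(pi*x/4)/pi; evaluating from -4 to 0: ∫_{-4}^{0} (1) sin(pi*x/4) dx = (-4/pi) - (4/pi) = -8/pi.
Directly, an antiderivative of (-5) sin(pi*x/4) is 20*cos(pi*x/4)/pi; evaluating from 0 to 4: ∫_{0}^{4} (-5) sin(pi*x/4) dx = (-20/pi) - (20/pi) = -40/pi.
Summing the pieces and multiplying by (1/4) gives b_1 = -12/pi.

-12/pi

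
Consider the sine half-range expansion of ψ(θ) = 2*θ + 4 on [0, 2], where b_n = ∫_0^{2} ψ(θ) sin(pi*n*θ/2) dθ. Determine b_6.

b_6 = ∫_0^{2} (2*θ + 4) sin(3*pi*θ) dθ.
Integrating by parts (boundary term plus one more integral), an antiderivative of (2*θ + 4) sin(3*pi*θ) is -2*θ*cos(3*pi*θ)/(3*pi) + 2*sin(3*pi*θ)/(9*pi**2) - 4*cos(3*pi*θ)/(3*pi); evaluating from 0 to 2: ∫_{0}^{2} (2*θ + 4) sin(3*pi*θ) dθ = (-8/(3*pi)) - (-4/(3*pi)) = -4/(3*pi).
Hence b_6 = -4/(3*pi).

-4/(3*pi)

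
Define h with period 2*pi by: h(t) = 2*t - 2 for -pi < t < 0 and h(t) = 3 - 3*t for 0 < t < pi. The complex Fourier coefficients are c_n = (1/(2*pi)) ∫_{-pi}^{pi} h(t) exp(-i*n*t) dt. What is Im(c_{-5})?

(10 - pi)/(10*pi)

Since h is real-valued, Im(c_{-5}) = -(1/(2*pi)) ∫_{-pi}^{pi} h(t) sin(-5*t) dt = b_{5}/2.
Split the integral at the breakpoints.
Integrating by parts (boundary term plus one more integral), an antiderivative of (2*t - 2) sin(-5*t) is 2*t*cos(5*t)/5 - 2*sin(5*t)/25 - 2*cos(5*t)/5; evaluating from -pi to 0: ∫_{-pi}^{0} (2*t - 2) sin(-5*t) dt = (-2/5) - (2/5 + 2*pi/5) = -2*pi/5 - 4/5.
Integrating by parts (boundary term plus one more integral), an antiderivative of (3 - 3*t) sin(-5*t) is -3*t*cos(5*t)/5 + 3*sin(5*t)/25 + 3*cos(5*t)/5; evaluating from 0 to pi: ∫_{0}^{pi} (3 - 3*t) sin(-5*t) dt = (-3/5 + 3*pi/5) - (3/5) = -6/5 + 3*pi/5.
So ∫_{-pi}^{pi} h(t) sin(-5*t) dt = -2 + pi/5.
Hence Im(c_{-5}) = (-1/(2*pi))·(-2 + pi/5) = (10 - pi)/(10*pi).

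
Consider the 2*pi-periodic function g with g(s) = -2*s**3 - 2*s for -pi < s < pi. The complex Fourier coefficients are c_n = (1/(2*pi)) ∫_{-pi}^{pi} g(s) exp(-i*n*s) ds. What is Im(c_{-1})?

Since g is real-valued, Im(c_{-1}) = -(1/(2*pi)) ∫_{-pi}^{pi} g(s) sin(-s) ds = b_{1}/2.
g is odd and sin(-s) is odd, so the integrand is even: ∫_{-pi}^{pi} g(s) sin(-s) ds = 2∫_0^{pi} g(s) sin(-s) ds.
Integrating by parts three times (tabular method), an antiderivative of (-2*s**3 - 2*s) sin(-s) is -2*s**3*cos(s) + 6*s**2*sin(s) + 10*s*cos(s) - 10*sin(s); evaluating from 0 to pi: ∫_{0}^{pi} (-2*s**3 - 2*s) sin(-s) ds = (2*pi*(-5 + pi**2)) - (0) = 2*pi*(-5 + pi**2).
So ∫_{-pi}^{pi} g(s) sin(-s) ds = 4*pi*(-5 + pi**2).
Hence Im(c_{-1}) = (-1/(2*pi))·(4*pi*(-5 + pi**2)) = 10 - 2*pi**2.

10 - 2*pi**2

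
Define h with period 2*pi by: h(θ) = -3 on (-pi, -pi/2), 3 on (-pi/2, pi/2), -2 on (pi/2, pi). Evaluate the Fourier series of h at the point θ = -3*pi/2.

θ = -3*pi/2 differs from θ = pi/2 by -1 full period(s), and the series is 2*pi-periodic.
At θ = pi/2 the one-sided limits are h(pi/2^-) = 3 and h(pi/2^+) = -2.
By Dirichlet's theorem the series converges to their average, [(3) + (-2)]/2 = 1/2.

1/2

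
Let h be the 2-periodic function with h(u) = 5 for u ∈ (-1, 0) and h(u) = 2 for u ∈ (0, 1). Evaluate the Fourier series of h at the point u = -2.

7/2

u = -2 differs from u = 0 by -1 full period(s), and the series is 2-periodic.
At u = 0 the one-sided limits are h(0^-) = 5 and h(0^+) = 2.
By Dirichlet's theorem the series converges to their average, [(5) + (2)]/2 = 7/2.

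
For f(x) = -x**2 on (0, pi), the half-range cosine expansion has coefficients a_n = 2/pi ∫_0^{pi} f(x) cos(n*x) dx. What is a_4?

a_4 = 2/pi ∫_0^{pi} (-x**2) cos(4*x) dx.
Integrating by parts twice (tabular method), an antiderivative of (-x**2) cos(4*x) is -x**2*sin(4*x)/4 - x*cos(4*x)/8 + sin(4*x)/32; evaluating from 0 to pi: ∫_{0}^{pi} (-x**2) cos(4*x) dx = (-pi/8) - (0) = -pi/8.
Hence a_4 = (2/pi)·(-pi/8) = -1/4.

-1/4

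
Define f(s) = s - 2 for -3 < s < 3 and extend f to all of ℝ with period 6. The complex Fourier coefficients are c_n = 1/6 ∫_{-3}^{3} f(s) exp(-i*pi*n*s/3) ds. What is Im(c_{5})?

-3/(5*pi)

Since f is real-valued, Im(c_{5}) = -1/6 ∫_{-3}^{3} f(s) sin(5*pi*s/3) ds = -b_{5}/2.
Integrating by parts (boundary term plus one more integral), an antiderivative of (s - 2) sin(5*pi*s/3) is -3*s*cos(5*pi*s/3)/(5*pi) + 9*sin(5*pi*s/3)/(25*pi**2) + 6*cos(5*pi*s/3)/(5*pi); evaluating from -3 to 3: ∫_{-3}^{3} (s - 2) sin(5*pi*s/3) ds = (3/(5*pi)) - (-3/pi) = 18/(5*pi).
Hence Im(c_{5}) = (-1/6)·(18/(5*pi)) = -3/(5*pi).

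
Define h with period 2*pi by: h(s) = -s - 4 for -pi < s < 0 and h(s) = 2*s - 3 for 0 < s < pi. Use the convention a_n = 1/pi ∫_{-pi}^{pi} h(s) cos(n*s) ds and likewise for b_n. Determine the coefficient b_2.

-1/2

b_2 = 1/pi ∫_{-pi}^{pi} h(s) sin(2*s) ds.
Split the integral at the breakpoints.
Integrating by parts (boundary term plus one more integral), an antiderivative of (-s - 4) sin(2*s) is s*cos(2*s)/2 - sin(2*s)/4 + 2*cos(2*s); evaluating from -pi to 0: ∫_{-pi}^{0} (-s - 4) sin(2*s) ds = (2) - (2 - pi/2) = pi/2.
Integrating by parts (boundary term plus one more integral), an antiderivative of (2*s - 3) sin(2*s) is -s*cos(2*s) + sin(2*s)/2 + 3*cos(2*s)/2; evaluating from 0 to pi: ∫_{0}^{pi} (2*s - 3) sin(2*s) ds = (3/2 - pi) - (3/2) = -pi.
Summing the pieces and multiplying by (1/pi) gives b_2 = -1/2.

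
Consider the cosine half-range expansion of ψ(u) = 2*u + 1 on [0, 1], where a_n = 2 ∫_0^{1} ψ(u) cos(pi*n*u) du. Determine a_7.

-8/(49*pi**2)

a_7 = 2 ∫_0^{1} (2*u + 1) cos(7*pi*u) du.
Integrating by parts (boundary term plus one more integral), an antiderivative of (2*u + 1) cos(7*pi*u) is 2*u*sin(7*pi*u)/(7*pi) + sin(7*pi*u)/(7*pi) + 2*cos(7*pi*u)/(49*pi**2); evaluating from 0 to 1: ∫_{0}^{1} (2*u + 1) cos(7*pi*u) du = (-2/(49*pi**2)) - (2/(49*pi**2)) = -4/(49*pi**2).
Hence a_7 = 2·(-4/(49*pi**2)) = -8/(49*pi**2).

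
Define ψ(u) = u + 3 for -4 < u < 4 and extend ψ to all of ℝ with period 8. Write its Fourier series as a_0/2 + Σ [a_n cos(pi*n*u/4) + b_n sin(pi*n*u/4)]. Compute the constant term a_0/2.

3

a_0 = 1/4 ∫_{-4}^{4} ψ(u) du = 1/4 · (24) = 6.
So the constant term a_0/2 = 3.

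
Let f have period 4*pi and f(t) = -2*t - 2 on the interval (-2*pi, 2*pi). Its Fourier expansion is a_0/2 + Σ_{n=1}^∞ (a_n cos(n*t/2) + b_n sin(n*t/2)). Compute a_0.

a_0 = (1/(2*pi)) ∫_{-2*pi}^{2*pi} f(t) dt = (1/(2*pi)) · (-8*pi) = -4.

-4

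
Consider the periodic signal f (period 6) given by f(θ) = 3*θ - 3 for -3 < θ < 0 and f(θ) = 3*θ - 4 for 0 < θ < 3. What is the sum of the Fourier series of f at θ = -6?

θ = -6 differs from θ = 0 by -1 full period(s), and the series is 6-periodic.
At θ = 0 the one-sided limits are f(0^-) = -3 and f(0^+) = -4.
By Dirichlet's theorem the series converges to their average, [(-3) + (-4)]/2 = -7/2.

-7/2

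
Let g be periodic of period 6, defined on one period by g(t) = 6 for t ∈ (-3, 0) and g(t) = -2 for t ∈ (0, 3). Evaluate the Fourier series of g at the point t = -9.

2

t = -9 differs from t = 3 by -2 full period(s), and the series is 6-periodic.
At t = 3 the one-sided limits are g(3^-) = -2 and g(3^+) = 6.
By Dirichlet's theorem the series converges to their average, [(-2) + (6)]/2 = 2.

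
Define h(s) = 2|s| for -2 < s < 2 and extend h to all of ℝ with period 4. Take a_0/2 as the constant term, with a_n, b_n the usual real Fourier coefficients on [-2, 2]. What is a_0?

a_0 = 1/2 ∫_{-2}^{2} h(s) ds = 1/2 · (8) = 4.

4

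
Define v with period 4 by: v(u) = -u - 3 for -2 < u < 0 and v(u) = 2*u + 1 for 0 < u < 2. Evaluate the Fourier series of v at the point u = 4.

u = 4 differs from u = 0 by 1 full period(s), and the series is 4-periodic.
At u = 0 the one-sided limits are v(0^-) = -3 and v(0^+) = 1.
By Dirichlet's theorem the series converges to their average, [(-3) + (1)]/2 = -1.

-1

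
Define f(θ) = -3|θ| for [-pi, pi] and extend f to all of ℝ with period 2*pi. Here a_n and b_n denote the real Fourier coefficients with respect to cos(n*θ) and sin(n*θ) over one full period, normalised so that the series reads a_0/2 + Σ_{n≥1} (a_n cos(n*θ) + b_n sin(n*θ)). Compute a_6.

a_6 = 1/pi ∫_{-pi}^{pi} f(θ) cos(6*θ) dθ.
f is even and cos(6*θ) is even, so the integrand is even and a_6 = 2/pi ∫_0^{pi} f(θ) cos(6*θ) dθ.
Integrating by parts (boundary term plus one more integral), an antiderivative of (-3*θ) cos(6*θ) is -θ*sin(6*θ)/2 - cos(6*θ)/12; evaluating from 0 to pi: ∫_{0}^{pi} (-3*θ) cos(6*θ) dθ = (-1/12) - (-1/12) = 0.
Hence a_6 = (2/pi)·(0) = 0.

0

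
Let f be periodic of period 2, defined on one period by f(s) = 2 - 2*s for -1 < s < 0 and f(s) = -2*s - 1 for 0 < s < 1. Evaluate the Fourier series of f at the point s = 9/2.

-2

s = 9/2 differs from s = 1/2 by 2 full period(s), and the series is 2-periodic.
f is continuous at s = 1/2 with value -2, so the series converges to -2 there.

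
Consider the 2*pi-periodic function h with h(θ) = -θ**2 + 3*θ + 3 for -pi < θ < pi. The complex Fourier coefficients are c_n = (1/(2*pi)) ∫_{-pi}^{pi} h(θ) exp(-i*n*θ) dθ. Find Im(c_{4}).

Since h is real-valued, Im(c_{4}) = -(1/(2*pi)) ∫_{-pi}^{pi} h(θ) sin(4*θ) dθ = -b_{4}/2.
Integrating by parts twice (tabular method), an antiderivative of (-θ**2 + 3*θ + 3) sin(4*θ) is θ**2*cos(4*θ)/4 - θ*sin(4*θ)/8 - 3*θ*cos(4*θ)/4 + 3*sin(4*θ)/16 - 25*cos(4*θ)/32; evaluating from -pi to pi: ∫_{-pi}^{pi} (-θ**2 + 3*θ + 3) sin(4*θ) dθ = (-3*pi/4 - 25/32 + pi**2/4) - (-25/32 + 3*pi/4 + pi**2/4) = -3*pi/2.
Hence Im(c_{4}) = (-1/(2*pi))·(-3*pi/2) = 3/4.

3/4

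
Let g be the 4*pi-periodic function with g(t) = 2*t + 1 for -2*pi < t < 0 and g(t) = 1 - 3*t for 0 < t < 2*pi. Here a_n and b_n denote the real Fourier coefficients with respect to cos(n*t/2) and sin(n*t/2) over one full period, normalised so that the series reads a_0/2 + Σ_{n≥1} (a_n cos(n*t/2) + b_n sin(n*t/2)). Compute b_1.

-2

b_1 = (1/(2*pi)) ∫_{-2*pi}^{2*pi} g(t) sin(t/2) dt.
Split the integral at the breakpoints.
Integrating by parts (boundary term plus one more integral), an antiderivative of (2*t + 1) sin(t/2) is -4*t*cos(t/2) + 8*sin(t/2) - 2*cos(t/2); evaluating from -2*pi to 0: ∫_{-2*pi}^{0} (2*t + 1) sin(t/2) dt = (-2) - (2 - 8*pi) = -4 + 8*pi.
Integrating by parts (boundary term plus one more integral), an antiderivative of (1 - 3*t) sin(t/2) is 6*t*cos(t/2) - 12*sin(t/2) - 2*cos(t/2); evaluating from 0 to 2*pi: ∫_{0}^{2*pi} (1 - 3*t) sin(t/2) dt = (2 - 12*pi) - (-2) = 4 - 12*pi.
Summing the pieces and multiplying by (1/(2*pi)) gives b_1 = -2.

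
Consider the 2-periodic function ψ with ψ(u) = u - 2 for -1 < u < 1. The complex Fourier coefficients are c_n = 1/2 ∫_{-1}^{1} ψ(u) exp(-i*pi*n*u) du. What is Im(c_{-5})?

Since ψ is real-valued, Im(c_{-5}) = -1/2 ∫_{-1}^{1} ψ(u) sin(-5*pi*u) du = b_{5}/2.
Integrating by parts (boundary term plus one more integral), an antiderivative of (u - 2) sin(-5*pi*u) is u*cos(5*pi*u)/(5*pi) - sin(5*pi*u)/(25*pi**2) - 2*cos(5*pi*u)/(5*pi); evaluating from -1 to 1: ∫_{-1}^{1} (u - 2) sin(-5*pi*u) du = (1/(5*pi)) - (3/(5*pi)) = -2/(5*pi).
Hence Im(c_{-5}) = (-1/2)·(-2/(5*pi)) = 1/(5*pi).

1/(5*pi)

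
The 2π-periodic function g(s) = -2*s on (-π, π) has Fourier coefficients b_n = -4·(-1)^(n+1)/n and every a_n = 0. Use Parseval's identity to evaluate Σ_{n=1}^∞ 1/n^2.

Parseval: Σ b_n^2 = (1/π) ∫_{-π}^{π} g(s)^2 ds = 8*pi**2/3.
Σ b_n^2 = Σ 16/n^2, so Σ 1/n^2 = (8*pi**2/3)/16 = pi**2/6.

pi**2/6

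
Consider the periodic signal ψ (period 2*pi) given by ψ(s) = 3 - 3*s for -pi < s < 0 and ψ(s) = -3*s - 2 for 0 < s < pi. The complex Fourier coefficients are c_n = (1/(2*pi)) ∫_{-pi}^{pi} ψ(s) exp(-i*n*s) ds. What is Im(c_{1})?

5/pi + 3

Since ψ is real-valued, Im(c_{1}) = -(1/(2*pi)) ∫_{-pi}^{pi} ψ(s) sin(s) ds = -b_{1}/2.
Split the integral at the breakpoints.
Integrating by parts (boundary term plus one more integral), an antiderivative of (3 - 3*s) sin(s) is 3*s*cos(s) - 3*sin(s) - 3*cos(s); evaluating from -pi to 0: ∫_{-pi}^{0} (3 - 3*s) sin(s) ds = (-3) - (3 + 3*pi) = -3*pi - 6.
Integrating by parts (boundary term plus one more integral), an antiderivative of (-3*s - 2) sin(s) is 3*s*cos(s) - 3*sin(s) + 2*cos(s); evaluating from 0 to pi: ∫_{0}^{pi} (-3*s - 2) sin(s) ds = (-3*pi - 2) - (2) = -3*pi - 4.
So ∫_{-pi}^{pi} ψ(s) sin(s) ds = -6*pi - 10.
Hence Im(c_{1}) = (-1/(2*pi))·(-6*pi - 10) = 5/pi + 3.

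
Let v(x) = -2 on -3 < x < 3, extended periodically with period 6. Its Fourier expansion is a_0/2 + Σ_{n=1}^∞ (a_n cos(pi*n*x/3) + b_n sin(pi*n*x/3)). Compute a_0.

-4

a_0 = 1/3 ∫_{-3}^{3} v(x) dx = 1/3 · (-12) = -4.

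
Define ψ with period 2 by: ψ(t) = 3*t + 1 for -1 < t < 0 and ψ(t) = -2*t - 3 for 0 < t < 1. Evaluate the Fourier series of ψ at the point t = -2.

t = -2 differs from t = 0 by -1 full period(s), and the series is 2-periodic.
At t = 0 the one-sided limits are ψ(0^-) = 1 and ψ(0^+) = -3.
By Dirichlet's theorem the series converges to their average, [(1) + (-3)]/2 = -1.

-1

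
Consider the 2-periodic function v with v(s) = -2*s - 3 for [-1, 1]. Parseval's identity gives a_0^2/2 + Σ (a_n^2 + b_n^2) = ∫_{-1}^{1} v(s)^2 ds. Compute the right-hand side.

∫_{-1}^{1} v(s)^2 ds = 62/3.

62/3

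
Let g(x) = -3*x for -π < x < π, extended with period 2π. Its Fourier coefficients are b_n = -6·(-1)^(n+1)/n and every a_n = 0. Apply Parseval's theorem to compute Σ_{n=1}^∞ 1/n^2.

Parseval: Σ b_n^2 = (1/π) ∫_{-π}^{π} g(x)^2 dx = 6*pi**2.
Σ b_n^2 = Σ 36/n^2, so Σ 1/n^2 = (6*pi**2)/36 = pi**2/6.

pi**2/6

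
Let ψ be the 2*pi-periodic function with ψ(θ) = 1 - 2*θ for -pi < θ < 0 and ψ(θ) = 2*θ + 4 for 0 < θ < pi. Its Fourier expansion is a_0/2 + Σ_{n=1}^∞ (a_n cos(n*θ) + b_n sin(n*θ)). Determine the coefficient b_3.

2/pi

b_3 = 1/pi ∫_{-pi}^{pi} ψ(θ) sin(3*θ) dθ.
Split the integral at the breakpoints.
Integrating by parts (boundary term plus one more integral), an antiderivative of (1 - 2*θ) sin(3*θ) is 2*θ*cos(3*θ)/3 - 2*sin(3*θ)/9 - cos(3*θ)/3; evaluating from -pi to 0: ∫_{-pi}^{0} (1 - 2*θ) sin(3*θ) dθ = (-1/3) - (1/3 + 2*pi/3) = -2*pi/3 - 2/3.
Integrating by parts (boundary term plus one more integral), an antiderivative of (2*θ + 4) sin(3*θ) is -2*θ*cos(3*θ)/3 + 2*sin(3*θ)/9 - 4*cos(3*θ)/3; evaluating from 0 to pi: ∫_{0}^{pi} (2*θ + 4) sin(3*θ) dθ = (4/3 + 2*pi/3) - (-4/3) = 2*pi/3 + 8/3.
Summing the pieces and multiplying by (1/pi) gives b_3 = 2/pi.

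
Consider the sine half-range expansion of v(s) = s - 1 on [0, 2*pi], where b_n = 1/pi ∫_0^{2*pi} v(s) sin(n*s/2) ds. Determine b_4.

-1

b_4 = 1/pi ∫_0^{2*pi} (s - 1) sin(2*s) ds.
Integrating by parts (boundary term plus one more integral), an antiderivative of (s - 1) sin(2*s) is -s*cos(2*s)/2 + sin(2*s)/4 + cos(2*s)/2; evaluating from 0 to 2*pi: ∫_{0}^{2*pi} (s - 1) sin(2*s) ds = (1/2 - pi) - (1/2) = -pi.
Hence b_4 = (1/pi)·(-pi) = -1.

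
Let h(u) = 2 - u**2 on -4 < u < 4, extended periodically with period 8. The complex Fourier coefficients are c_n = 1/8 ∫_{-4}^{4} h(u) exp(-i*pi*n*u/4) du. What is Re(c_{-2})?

Since h is real-valued, Re(c_{-2}) = 1/8 ∫_{-4}^{4} h(u) cos(-pi*u/2) du = a_{2}/2.
h is even and cos(-pi*u/2) is even, so the integrand is even: ∫_{-4}^{4} h(u) cos(-pi*u/2) du = 2∫_0^{4} h(u) cos(-pi*u/2) du.
Integrating by parts twice (tabular method), an antiderivative of (2 - u**2) cos(-pi*u/2) is -2*u**2*sin(pi*u/2)/pi - 8*u*cos(pi*u/2)/pi**2 + 16*sin(pi*u/2)/pi**3 + 4*sin(pi*u/2)/pi; evaluating from 0 to 4: ∫_{0}^{4} (2 - u**2) cos(-pi*u/2) du = (-32/pi**2) - (0) = -32/pi**2.
So ∫_{-4}^{4} h(u) cos(-pi*u/2) du = -64/pi**2.
Hence Re(c_{-2}) = (1/8)·(-64/pi**2) = -8/pi**2.

-8/pi**2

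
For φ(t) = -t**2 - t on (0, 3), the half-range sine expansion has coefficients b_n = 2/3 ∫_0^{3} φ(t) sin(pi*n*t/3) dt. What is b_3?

-8/pi + 8/(3*pi**3)

b_3 = 2/3 ∫_0^{3} (-t**2 - t) sin(pi*t) dt.
Integrating by parts twice (tabular method), an antiderivative of (-t**2 - t) sin(pi*t) is t**2*cos(pi*t)/pi - 2*t*sin(pi*t)/pi**2 + t*cos(pi*t)/pi - sin(pi*t)/pi**2 - 2*cos(pi*t)/pi**3; evaluating from 0 to 3: ∫_{0}^{3} (-t**2 - t) sin(pi*t) dt = (-12/pi + 2/pi**3) - (-2/pi**3) = -12/pi + 4/pi**3.
Hence b_3 = (2/3)·(-12/pi + 4/pi**3) = -8/pi + 8/(3*pi**3).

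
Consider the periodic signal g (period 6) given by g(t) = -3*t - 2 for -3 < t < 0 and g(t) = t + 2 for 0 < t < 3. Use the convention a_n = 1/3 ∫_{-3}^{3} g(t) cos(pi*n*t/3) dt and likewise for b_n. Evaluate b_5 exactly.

b_5 = 1/3 ∫_{-3}^{3} g(t) sin(5*pi*t/3) dt.
Split the integral at the breakpoints.
Integrating by parts (boundary term plus one more integral), an antiderivative of (-3*t - 2) sin(5*pi*t/3) is 9*t*cos(5*pi*t/3)/(5*pi) - 27*sin(5*pi*t/3)/(25*pi**2) + 6*cos(5*pi*t/3)/(5*pi); evaluating from -3 to 0: ∫_{-3}^{0} (-3*t - 2) sin(5*pi*t/3) dt = (6/(5*pi)) - (21/(5*pi)) = -3/pi.
Integrating by parts (boundary term plus one more integral), an antiderivative of (t + 2) sin(5*pi*t/3) is -3*t*cos(5*pi*t/3)/(5*pi) + 9*sin(5*pi*t/3)/(25*pi**2) - 6*cos(5*pi*t/3)/(5*pi); evaluating from 0 to 3: ∫_{0}^{3} (t + 2) sin(5*pi*t/3) dt = (3/pi) - (-6/(5*pi)) = 21/(5*pi).
Summing the pieces and multiplying by (1/3) gives b_5 = 2/(5*pi).

2/(5*pi)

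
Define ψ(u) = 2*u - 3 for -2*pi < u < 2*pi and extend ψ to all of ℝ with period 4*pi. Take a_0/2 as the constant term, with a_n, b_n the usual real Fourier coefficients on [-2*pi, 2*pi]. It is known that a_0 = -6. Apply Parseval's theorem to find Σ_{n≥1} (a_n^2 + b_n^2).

Parseval: a_0^2/2 + Σ_{n≥1} (a_n^2+b_n^2) = (1/(2*pi)) ∫_{-2*pi}^{2*pi} ψ(u)^2 du = 18 + 32*pi**2/3.
Subtract a_0^2/2 = 18: Σ (a_n^2+b_n^2) = 32*pi**2/3.

32*pi**2/3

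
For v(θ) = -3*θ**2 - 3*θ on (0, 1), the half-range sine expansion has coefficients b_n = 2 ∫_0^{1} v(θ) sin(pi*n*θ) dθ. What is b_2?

6/pi

b_2 = 2 ∫_0^{1} (-3*θ**2 - 3*θ) sin(2*pi*θ) dθ.
Integrating by parts twice (tabular method), an antiderivative of (-3*θ**2 - 3*θ) sin(2*pi*θ) is 3*θ**2*cos(2*pi*θ)/(2*pi) - 3*θ*sin(2*pi*θ)/(2*pi**2) + 3*θ*cos(2*pi*θ)/(2*pi) - 3*sin(2*pi*θ)/(4*pi**2) - 3*cos(2*pi*θ)/(4*pi**3); evaluating from 0 to 1: ∫_{0}^{1} (-3*θ**2 - 3*θ) sin(2*pi*θ) dθ = (-3/(4*pi**3) + 3/pi) - (-3/(4*pi**3)) = 3/pi.
Hence b_2 = 2·(3/pi) = 6/pi.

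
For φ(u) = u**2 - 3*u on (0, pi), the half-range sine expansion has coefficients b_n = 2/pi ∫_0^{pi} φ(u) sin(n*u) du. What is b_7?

b_7 = 2/pi ∫_0^{pi} (u**2 - 3*u) sin(7*u) du.
Integrating by parts twice (tabular method), an antiderivative of (u**2 - 3*u) sin(7*u) is -u**2*cos(7*u)/7 + 2*u*sin(7*u)/49 + 3*u*cos(7*u)/7 - 3*sin(7*u)/49 + 2*cos(7*u)/343; evaluating from 0 to pi: ∫_{0}^{pi} (u**2 - 3*u) sin(7*u) du = (-3*pi/7 - 2/343 + pi**2/7) - (2/343) = -3*pi/7 - 4/343 + pi**2/7.
Hence b_7 = (2/pi)·(-3*pi/7 - 4/343 + pi**2/7) = 2*(-147*pi - 4 + 49*pi**2)/(343*pi).

2*(-147*pi - 4 + 49*pi**2)/(343*pi)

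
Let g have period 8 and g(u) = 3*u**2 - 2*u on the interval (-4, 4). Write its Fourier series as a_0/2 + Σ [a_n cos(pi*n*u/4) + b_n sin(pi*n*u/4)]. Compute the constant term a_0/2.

16

a_0 = 1/4 ∫_{-4}^{4} g(u) du = 1/4 · (128) = 32.
So the constant term a_0/2 = 16.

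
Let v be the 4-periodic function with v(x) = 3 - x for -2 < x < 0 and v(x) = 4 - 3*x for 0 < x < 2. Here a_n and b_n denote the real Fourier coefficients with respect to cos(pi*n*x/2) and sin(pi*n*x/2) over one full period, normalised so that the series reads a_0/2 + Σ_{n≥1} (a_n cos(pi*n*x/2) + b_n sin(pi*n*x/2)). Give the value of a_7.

a_7 = 1/2 ∫_{-2}^{2} v(x) cos(7*pi*x/2) dx.
Split the integral at the breakpoints.
Integrating by parts (boundary term plus one more integral), an antiderivative of (3 - x) cos(7*pi*x/2) is -2*x*sin(7*pi*x/2)/(7*pi) + 6*sin(7*pi*x/2)/(7*pi) - 4*cos(7*pi*x/2)/(49*pi**2); evaluating from -2 to 0: ∫_{-2}^{0} (3 - x) cos(7*pi*x/2) dx = (-4/(49*pi**2)) - (4/(49*pi**2)) = -8/(49*pi**2).
Integrating by parts (boundary term plus one more integral), an antiderivative of (4 - 3*x) cos(7*pi*x/2) is -6*x*sin(7*pi*x/2)/(7*pi) + 8*sin(7*pi*x/2)/(7*pi) - 12*cos(7*pi*x/2)/(49*pi**2); evaluating from 0 to 2: ∫_{0}^{2} (4 - 3*x) cos(7*pi*x/2) dx = (12/(49*pi**2)) - (-12/(49*pi**2)) = 24/(49*pi**2).
Summing the pieces and multiplying by (1/2) gives a_7 = 8/(49*pi**2).

8/(49*pi**2)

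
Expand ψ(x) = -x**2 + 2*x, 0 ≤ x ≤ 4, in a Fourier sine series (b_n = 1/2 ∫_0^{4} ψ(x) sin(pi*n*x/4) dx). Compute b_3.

b_3 = 1/2 ∫_0^{4} (-x**2 + 2*x) sin(3*pi*x/4) dx.
Integrating by parts twice (tabular method), an antiderivative of (-x**2 + 2*x) sin(3*pi*x/4) is 4*x**2*cos(3*pi*x/4)/(3*pi) - 32*x*sin(3*pi*x/4)/(9*pi**2) - 8*x*cos(3*pi*x/4)/(3*pi) + 32*sin(3*pi*x/4)/(9*pi**2) - 128*cos(3*pi*x/4)/(27*pi**3); evaluating from 0 to 4: ∫_{0}^{4} (-x**2 + 2*x) sin(3*pi*x/4) dx = (32*(4 - 9*pi**2)/(27*pi**3)) - (-128/(27*pi**3)) = 32*(8 - 9*pi**2)/(27*pi**3).
Hence b_3 = (1/2)·(32*(8 - 9*pi**2)/(27*pi**3)) = 16*(8 - 9*pi**2)/(27*pi**3).

16*(8 - 9*pi**2)/(27*pi**3)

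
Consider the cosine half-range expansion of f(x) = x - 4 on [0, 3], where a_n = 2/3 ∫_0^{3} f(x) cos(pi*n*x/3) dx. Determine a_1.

a_1 = 2/3 ∫_0^{3} (x - 4) cos(pi*x/3) dx.
Integrating by parts (boundary term plus one more integral), an antiderivative of (x - 4) cos(pi*x/3) is 3*x*sin(pi*x/3)/pi - 12*sin(pi*x/3)/pi + 9*cos(pi*x/3)/pi**2; evaluating from 0 to 3: ∫_{0}^{3} (x - 4) cos(pi*x/3) dx = (-9/pi**2) - (9/pi**2) = -18/pi**2.
Hence a_1 = (2/3)·(-18/pi**2) = -12/pi**2.

-12/pi**2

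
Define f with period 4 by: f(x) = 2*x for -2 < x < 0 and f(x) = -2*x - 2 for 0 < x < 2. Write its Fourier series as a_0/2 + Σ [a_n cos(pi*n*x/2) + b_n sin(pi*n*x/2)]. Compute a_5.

16/(25*pi**2)

a_5 = 1/2 ∫_{-2}^{2} f(x) cos(5*pi*x/2) dx.
Split the integral at the breakpoints.
Integrating by parts (boundary term plus one more integral), an antiderivative of (2*x) cos(5*pi*x/2) is 4*x*sin(5*pi*x/2)/(5*pi) + 8*cos(5*pi*x/2)/(25*pi**2); evaluating from -2 to 0: ∫_{-2}^{0} (2*x) cos(5*pi*x/2) dx = (8/(25*pi**2)) - (-8/(25*pi**2)) = 16/(25*pi**2).
Integrating by parts (boundary term plus one more integral), an antiderivative of (-2*x - 2) cos(5*pi*x/2) is -4*x*sin(5*pi*x/2)/(5*pi) - 4*sin(5*pi*x/2)/(5*pi) - 8*cos(5*pi*x/2)/(25*pi**2); evaluating from 0 to 2: ∫_{0}^{2} (-2*x - 2) cos(5*pi*x/2) dx = (8/(25*pi**2)) - (-8/(25*pi**2)) = 16/(25*pi**2).
Summing the pieces and multiplying by (1/2) gives a_5 = 16/(25*pi**2).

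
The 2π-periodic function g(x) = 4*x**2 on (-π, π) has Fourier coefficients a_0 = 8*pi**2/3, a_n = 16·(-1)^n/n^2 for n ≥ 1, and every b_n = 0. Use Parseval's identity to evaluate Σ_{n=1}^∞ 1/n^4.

pi**4/90

Parseval: a_0^2/2 + Σ a_n^2 = (1/π) ∫_{-π}^{π} g(x)^2 dx = 32*pi**4/5.
Subtract a_0^2/2 = 32*pi**4/9: Σ a_n^2 = 128*pi**4/45.
Since a_n^2 = 256/n^4, Σ 1/n^4 = pi**4/90.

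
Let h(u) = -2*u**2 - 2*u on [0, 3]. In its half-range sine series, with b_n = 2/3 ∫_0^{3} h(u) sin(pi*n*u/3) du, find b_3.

-16/pi + 16/(3*pi**3)

b_3 = 2/3 ∫_0^{3} (-2*u**2 - 2*u) sin(pi*u) du.
Integrating by parts twice (tabular method), an antiderivative of (-2*u**2 - 2*u) sin(pi*u) is 2*u**2*cos(pi*u)/pi - 4*u*sin(pi*u)/pi**2 + 2*u*cos(pi*u)/pi - 2*sin(pi*u)/pi**2 - 4*cos(pi*u)/pi**3; evaluating from 0 to 3: ∫_{0}^{3} (-2*u**2 - 2*u) sin(pi*u) du = (-24/pi + 4/pi**3) - (-4/pi**3) = -24/pi + 8/pi**3.
Hence b_3 = (2/3)·(-24/pi + 8/pi**3) = -16/pi + 16/(3*pi**3).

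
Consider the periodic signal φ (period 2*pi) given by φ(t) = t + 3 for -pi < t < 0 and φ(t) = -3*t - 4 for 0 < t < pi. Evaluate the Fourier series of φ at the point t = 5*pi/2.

-3*pi/2 - 4

t = 5*pi/2 differs from t = pi/2 by 1 full period(s), and the series is 2*pi-periodic.
φ is continuous at t = pi/2 with value -3*pi/2 - 4, so the series converges to -3*pi/2 - 4 there.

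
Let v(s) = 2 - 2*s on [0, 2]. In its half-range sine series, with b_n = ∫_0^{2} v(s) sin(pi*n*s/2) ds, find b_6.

b_6 = ∫_0^{2} (2 - 2*s) sin(3*pi*s) ds.
Integrating by parts (boundary term plus one more integral), an antiderivative of (2 - 2*s) sin(3*pi*s) is 2*s*cos(3*pi*s)/(3*pi) - 2*sin(3*pi*s)/(9*pi**2) - 2*cos(3*pi*s)/(3*pi); evaluating from 0 to 2: ∫_{0}^{2} (2 - 2*s) sin(3*pi*s) ds = (2/(3*pi)) - (-2/(3*pi)) = 4/(3*pi).
Hence b_6 = 4/(3*pi).

4/(3*pi)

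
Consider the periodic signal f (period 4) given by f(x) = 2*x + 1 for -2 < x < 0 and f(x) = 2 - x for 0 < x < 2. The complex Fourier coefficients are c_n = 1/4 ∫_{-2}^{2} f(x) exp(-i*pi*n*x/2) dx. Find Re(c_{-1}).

Since f is real-valued, Re(c_{-1}) = 1/4 ∫_{-2}^{2} f(x) cos(-pi*x/2) dx = a_{1}/2.
Split the integral at the breakpoints.
Integrating by parts (boundary term plus one more integral), an antiderivative of (2*x + 1) cos(-pi*x/2) is 4*x*sin(pi*x/2)/pi + 2*sin(pi*x/2)/pi + 8*cos(pi*x/2)/pi**2; evaluating from -2 to 0: ∫_{-2}^{0} (2*x + 1) cos(-pi*x/2) dx = (8/pi**2) - (-8/pi**2) = 16/pi**2.
Integrating by parts (boundary term plus one more integral), an antiderivative of (2 - x) cos(-pi*x/2) is -2*x*sin(pi*x/2)/pi + 4*sin(pi*x/2)/pi - 4*cos(pi*x/2)/pi**2; evaluating from 0 to 2: ∫_{0}^{2} (2 - x) cos(-pi*x/2) dx = (4/pi**2) - (-4/pi**2) = 8/pi**2.
So ∫_{-2}^{2} f(x) cos(-pi*x/2) dx = 24/pi**2.
Hence Re(c_{-1}) = (1/4)·(24/pi**2) = 6/pi**2.

6/pi**2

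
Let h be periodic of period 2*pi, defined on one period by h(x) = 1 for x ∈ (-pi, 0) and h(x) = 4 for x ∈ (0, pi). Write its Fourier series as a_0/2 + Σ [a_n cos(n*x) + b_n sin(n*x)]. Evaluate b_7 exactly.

b_7 = 1/pi ∫_{-pi}^{pi} h(x) sin(7*x) dx.
Split the integral at the breakpoints.
Directly, an antiderivative of (1) sin(7*x) is -cos(7*x)/7; evaluating from -pi to 0: ∫_{-pi}^{0} (1) sin(7*x) dx = (-1/7) - (1/7) = -2/7.
Directly, an antiderivative of (4) sin(7*x) is -4*cos(7*x)/7; evaluating from 0 to pi: ∫_{0}^{pi} (4) sin(7*x) dx = (4/7) - (-4/7) = 8/7.
Summing the pieces and multiplying by (1/pi) gives b_7 = 6/(7*pi).

6/(7*pi)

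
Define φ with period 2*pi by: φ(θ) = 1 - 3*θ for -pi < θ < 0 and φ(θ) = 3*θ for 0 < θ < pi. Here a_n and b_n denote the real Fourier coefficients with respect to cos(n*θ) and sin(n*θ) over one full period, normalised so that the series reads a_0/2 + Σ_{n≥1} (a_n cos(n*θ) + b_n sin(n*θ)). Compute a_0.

1 + 3*pi

a_0 = 1/pi ∫_{-pi}^{pi} φ(θ) dθ = 1/pi · (pi*(1 + 3*pi)) = 1 + 3*pi.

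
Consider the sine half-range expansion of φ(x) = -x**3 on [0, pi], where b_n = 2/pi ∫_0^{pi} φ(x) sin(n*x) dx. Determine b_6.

b_6 = 2/pi ∫_0^{pi} (-x**3) sin(6*x) dx.
Integrating by parts three times (tabular method), an antiderivative of (-x**3) sin(6*x) is x**3*cos(6*x)/6 - x**2*sin(6*x)/12 - x*cos(6*x)/36 + sin(6*x)/216; evaluating from 0 to pi: ∫_{0}^{pi} (-x**3) sin(6*x) dx = (-pi/36 + pi**3/6) - (0) = -pi/36 + pi**3/6.
Hence b_6 = (2/pi)·(-pi/36 + pi**3/6) = -1/18 + pi**2/3.

-1/18 + pi**2/3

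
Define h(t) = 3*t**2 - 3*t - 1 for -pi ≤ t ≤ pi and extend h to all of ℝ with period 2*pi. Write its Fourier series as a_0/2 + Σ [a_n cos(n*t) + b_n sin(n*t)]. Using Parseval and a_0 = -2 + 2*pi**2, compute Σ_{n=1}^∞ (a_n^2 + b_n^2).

Parseval: a_0^2/2 + Σ_{n≥1} (a_n^2+b_n^2) = 1/pi ∫_{-pi}^{pi} h(t)^2 dt = 2 + 2*pi**2 + 18*pi**4/5.
Subtract a_0^2/2 = 2*(1 - pi**2)**2: Σ (a_n^2+b_n^2) = pi**2*(6 + 8*pi**2/5).

pi**2*(6 + 8*pi**2/5)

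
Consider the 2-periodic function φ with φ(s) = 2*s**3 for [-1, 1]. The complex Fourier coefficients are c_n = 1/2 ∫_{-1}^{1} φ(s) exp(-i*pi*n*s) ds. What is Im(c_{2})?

(-3/2 + pi**2)/pi**3

Since φ is real-valued, Im(c_{2}) = -1/2 ∫_{-1}^{1} φ(s) sin(2*pi*s) ds = -b_{2}/2.
φ is odd and sin(2*pi*s) is odd, so the integrand is even: ∫_{-1}^{1} φ(s) sin(2*pi*s) ds = 2∫_0^{1} φ(s) sin(2*pi*s) ds.
Integrating by parts three times (tabular method), an antiderivative of (2*s**3) sin(2*pi*s) is -s**3*cos(2*pi*s)/pi + 3*s**2*sin(2*pi*s)/(2*pi**2) + 3*s*cos(2*pi*s)/(2*pi**3) - 3*sin(2*pi*s)/(4*pi**4); evaluating from 0 to 1: ∫_{0}^{1} (2*s**3) sin(2*pi*s) ds = ((3/2 - pi**2)/pi**3) - (0) = (3/2 - pi**2)/pi**3.
So ∫_{-1}^{1} φ(s) sin(2*pi*s) ds = -2/pi + 3/pi**3.
Hence Im(c_{2}) = (-1/2)·(-2/pi + 3/pi**3) = (-3/2 + pi**2)/pi**3.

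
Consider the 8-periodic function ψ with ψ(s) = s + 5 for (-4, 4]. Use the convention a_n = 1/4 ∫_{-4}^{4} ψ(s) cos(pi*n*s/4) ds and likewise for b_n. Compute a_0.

a_0 = 1/4 ∫_{-4}^{4} ψ(s) ds = 1/4 · (40) = 10.

10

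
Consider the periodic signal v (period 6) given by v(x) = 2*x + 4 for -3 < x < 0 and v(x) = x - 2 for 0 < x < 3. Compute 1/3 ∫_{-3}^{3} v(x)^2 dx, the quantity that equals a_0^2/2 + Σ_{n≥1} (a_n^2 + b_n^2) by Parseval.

5

1/3 ∫_{-3}^{3} v(x)^2 dx = 1/3 · (15) = 5.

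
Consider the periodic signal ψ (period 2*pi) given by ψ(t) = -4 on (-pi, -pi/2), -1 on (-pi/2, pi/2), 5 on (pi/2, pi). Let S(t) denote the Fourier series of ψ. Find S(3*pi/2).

-5/2

t = 3*pi/2 differs from t = -pi/2 by 1 full period(s), and the series is 2*pi-periodic.
At t = -pi/2 the one-sided limits are ψ(-pi/2^-) = -4 and ψ(-pi/2^+) = -1.
By Dirichlet's theorem the series converges to their average, [(-4) + (-1)]/2 = -5/2.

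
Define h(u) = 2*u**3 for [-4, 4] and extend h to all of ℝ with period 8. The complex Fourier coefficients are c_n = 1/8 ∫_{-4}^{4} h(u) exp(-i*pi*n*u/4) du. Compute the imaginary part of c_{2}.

-96/pi**3 + 64/pi

Since h is real-valued, Im(c_{2}) = -1/8 ∫_{-4}^{4} h(u) sin(pi*u/2) du = -b_{2}/2.
h is odd and sin(pi*u/2) is odd, so the integrand is even: ∫_{-4}^{4} h(u) sin(pi*u/2) du = 2∫_0^{4} h(u) sin(pi*u/2) du.
Integrating by parts three times (tabular method), an antiderivative of (2*u**3) sin(pi*u/2) is -4*u**3*cos(pi*u/2)/pi + 24*u**2*sin(pi*u/2)/pi**2 + 96*u*cos(pi*u/2)/pi**3 - 192*sin(pi*u/2)/pi**4; evaluating from 0 to 4: ∫_{0}^{4} (2*u**3) sin(pi*u/2) du = (-256/pi + 384/pi**3) - (0) = -256/pi + 384/pi**3.
So ∫_{-4}^{4} h(u) sin(pi*u/2) du = -512/pi + 768/pi**3.
Hence Im(c_{2}) = (-1/8)·(-512/pi + 768/pi**3) = -96/pi**3 + 64/pi.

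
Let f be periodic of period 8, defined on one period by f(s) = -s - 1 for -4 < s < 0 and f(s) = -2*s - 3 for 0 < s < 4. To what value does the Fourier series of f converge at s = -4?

-4

s = -4 differs from s = 4 by -1 full period(s), and the series is 8-periodic.
At s = 4 the one-sided limits are f(4^-) = -11 and f(4^+) = 3.
By Dirichlet's theorem the series converges to their average, [(-11) + (3)]/2 = -4.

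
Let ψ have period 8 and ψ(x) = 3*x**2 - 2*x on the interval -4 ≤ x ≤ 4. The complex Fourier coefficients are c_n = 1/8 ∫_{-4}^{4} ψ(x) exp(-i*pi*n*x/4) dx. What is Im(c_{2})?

Since ψ is real-valued, Im(c_{2}) = -1/8 ∫_{-4}^{4} ψ(x) sin(pi*x/2) dx = -b_{2}/2.
Integrating by parts twice (tabular method), an antiderivative of (3*x**2 - 2*x) sin(pi*x/2) is -6*x**2*cos(pi*x/2)/pi + 24*x*sin(pi*x/2)/pi**2 + 4*x*cos(pi*x/2)/pi - 8*sin(pi*x/2)/pi**2 + 48*cos(pi*x/2)/pi**3; evaluating from -4 to 4: ∫_{-4}^{4} (3*x**2 - 2*x) sin(pi*x/2) dx = (-80/pi + 48/pi**3) - (-112/pi + 48/pi**3) = 32/pi.
Hence Im(c_{2}) = (-1/8)·(32/pi) = -4/pi.

-4/pi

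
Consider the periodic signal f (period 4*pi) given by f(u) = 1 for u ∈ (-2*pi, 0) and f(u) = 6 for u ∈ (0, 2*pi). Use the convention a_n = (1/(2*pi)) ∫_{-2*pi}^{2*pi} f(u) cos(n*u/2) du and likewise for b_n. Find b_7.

10/(7*pi)

b_7 = (1/(2*pi)) ∫_{-2*pi}^{2*pi} f(u) sin(7*u/2) du.
Split the integral at the breakpoints.
Directly, an antiderivative of (1) sin(7*u/2) is -2*cos(7*u/2)/7; evaluating from -2*pi to 0: ∫_{-2*pi}^{0} (1) sin(7*u/2) du = (-2/7) - (2/7) = -4/7.
Directly, an antiderivative of (6) sin(7*u/2) is -12*cos(7*u/2)/7; evaluating from 0 to 2*pi: ∫_{0}^{2*pi} (6) sin(7*u/2) du = (12/7) - (-12/7) = 24/7.
Summing the pieces and multiplying by (1/(2*pi)) gives b_7 = 10/(7*pi).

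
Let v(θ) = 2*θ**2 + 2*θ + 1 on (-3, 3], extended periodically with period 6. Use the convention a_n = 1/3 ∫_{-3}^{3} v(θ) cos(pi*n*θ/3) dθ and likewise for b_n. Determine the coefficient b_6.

-2/pi

b_6 = 1/3 ∫_{-3}^{3} v(θ) sin(2*pi*θ) dθ.
Integrating by parts twice (tabular method), an antiderivative of (2*θ**2 + 2*θ + 1) sin(2*pi*θ) is -θ**2*cos(2*pi*θ)/pi + θ*sin(2*pi*θ)/pi**2 - θ*cos(2*pi*θ)/pi + sin(2*pi*θ)/(2*pi**2) - cos(2*pi*θ)/(2*pi) + cos(2*pi*θ)/(2*pi**3); evaluating from -3 to 3: ∫_{-3}^{3} (2*θ**2 + 2*θ + 1) sin(2*pi*θ) dθ = ((1 - 25*pi**2)/(2*pi**3)) - ((1 - 13*pi**2)/(2*pi**3)) = -6/pi.
Hence b_6 = (1/3)·(-6/pi) = -2/pi.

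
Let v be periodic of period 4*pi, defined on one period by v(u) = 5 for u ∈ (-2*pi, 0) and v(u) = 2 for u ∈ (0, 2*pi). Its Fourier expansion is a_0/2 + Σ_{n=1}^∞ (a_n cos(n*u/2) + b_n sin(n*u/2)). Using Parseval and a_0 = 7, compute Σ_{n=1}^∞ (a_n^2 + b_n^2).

9/2

Parseval: a_0^2/2 + Σ_{n≥1} (a_n^2+b_n^2) = (1/(2*pi)) ∫_{-2*pi}^{2*pi} v(u)^2 du = 29.
Subtract a_0^2/2 = 49/2: Σ (a_n^2+b_n^2) = 9/2.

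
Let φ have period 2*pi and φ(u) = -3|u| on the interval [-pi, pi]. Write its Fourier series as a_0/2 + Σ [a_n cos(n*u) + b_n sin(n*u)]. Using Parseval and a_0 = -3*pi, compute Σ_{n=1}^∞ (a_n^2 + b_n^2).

Parseval: a_0^2/2 + Σ_{n≥1} (a_n^2+b_n^2) = 1/pi ∫_{-pi}^{pi} φ(u)^2 du = 6*pi**2.
Subtract a_0^2/2 = 9*pi**2/2: Σ (a_n^2+b_n^2) = 3*pi**2/2.

3*pi**2/2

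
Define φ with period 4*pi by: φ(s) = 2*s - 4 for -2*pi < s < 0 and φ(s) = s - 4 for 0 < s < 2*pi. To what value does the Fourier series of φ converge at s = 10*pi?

s = 10*pi differs from s = 2*pi by 2 full period(s), and the series is 4*pi-periodic.
At s = 2*pi the one-sided limits are φ(2*pi^-) = -4 + 2*pi and φ(2*pi^+) = -4*pi - 4.
By Dirichlet's theorem the series converges to their average, [(-4 + 2*pi) + (-4*pi - 4)]/2 = -4 - pi.

-4 - pi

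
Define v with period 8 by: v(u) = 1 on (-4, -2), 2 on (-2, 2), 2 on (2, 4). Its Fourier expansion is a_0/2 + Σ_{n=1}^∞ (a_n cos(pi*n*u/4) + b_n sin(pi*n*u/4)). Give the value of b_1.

b_1 = 1/4 ∫_{-4}^{4} v(u) sin(pi*u/4) du.
Split the integral at the breakpoints.
Directly, an antiderivative of (1) sin(pi*u/4) is -4*cos(pi*u/4)/pi; evaluating from -4 to -2: ∫_{-4}^{-2} (1) sin(pi*u/4) du = (0) - (4/pi) = -4/pi.
Directly, an antiderivative of (2) sin(pi*u/4) is -8*cos(pi*u/4)/pi; evaluating from -2 to 2: ∫_{-2}^{2} (2) sin(pi*u/4) du = (0) - (0) = 0.
Directly, an antiderivative of (2) sin(pi*u/4) is -8*cos(pi*u/4)/pi; evaluating from 2 to 4: ∫_{2}^{4} (2) sin(pi*u/4) du = (8/pi) - (0) = 8/pi.
Summing the pieces and multiplying by (1/4) gives b_1 = 1/pi.

1/pi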